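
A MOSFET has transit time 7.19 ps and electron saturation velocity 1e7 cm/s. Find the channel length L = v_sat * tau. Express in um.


Step 1: tau in seconds = 7.19 ps * 1e-12 = 7.1900e-12 s
Step 2: L = v_sat * tau = 1e7 * 7.1900e-12 = 7.1900e-05 cm
Step 3: L in um = 7.1900e-05 * 1e4 = 0.719 um

0.719


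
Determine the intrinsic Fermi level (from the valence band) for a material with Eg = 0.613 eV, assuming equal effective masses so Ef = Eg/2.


Step 1: For an intrinsic semiconductor, the Fermi level sits at midgap.
Step 2: Ef = Eg / 2 = 0.613 / 2 = 0.3065 eV

0.3065


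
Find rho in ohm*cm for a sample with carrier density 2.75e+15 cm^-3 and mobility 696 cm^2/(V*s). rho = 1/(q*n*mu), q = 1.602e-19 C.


Step 1: sigma = q * n * mu = 1.602e-19 * 2.75e+15 * 696 = 3.06623e-01 S/cm
Step 2: rho = 1 / sigma = 1 / 3.06623e-01 = 3.261 ohm*cm

3.261


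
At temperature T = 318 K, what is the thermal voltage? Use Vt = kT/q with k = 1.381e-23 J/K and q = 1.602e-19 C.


Step 1: kT = 1.381e-23 * 318 = 4.39158e-21 J
Step 2: Vt = kT/q = 4.39158e-21 / 1.602e-19
Step 3: Vt = 0.02741 V

0.02741


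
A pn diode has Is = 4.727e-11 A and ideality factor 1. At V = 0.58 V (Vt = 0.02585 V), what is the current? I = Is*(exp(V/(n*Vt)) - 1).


Step 1: V/(n*Vt) = 0.58/(1*0.02585) = 22.4371
Step 2: exp(22.4371) = 5.5502e+09
Step 3: I = 4.727e-11 * (5.5502e+09 - 1) = 2.62e-01 A

2.62e-01


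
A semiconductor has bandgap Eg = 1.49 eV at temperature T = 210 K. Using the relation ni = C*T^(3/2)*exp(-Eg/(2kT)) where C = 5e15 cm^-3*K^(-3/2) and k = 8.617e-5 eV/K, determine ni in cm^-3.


Step 1: Compute kT = 8.617e-5 * 210 = 0.0180957 eV
Step 2: Exponent = -Eg/(2kT) = -1.49/(2*0.0180957) = -41.17000
Step 3: T^(3/2) = 210^1.5 = 3043.19
Step 4: ni = 5e15 * 3043.19 * exp(-41.17000) = 2.01e+01 cm^-3

2.01e+01


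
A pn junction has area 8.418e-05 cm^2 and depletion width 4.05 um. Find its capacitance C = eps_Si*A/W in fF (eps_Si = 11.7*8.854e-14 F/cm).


Step 1: eps_Si = 11.7 * 8.854e-14 = 1.035918e-12 F/cm
Step 2: W in cm = 4.05 * 1e-4 = 4.05e-04 cm
Step 3: C = 1.035918e-12 * 8.418e-05 / 4.05e-04 = 2.153175e-13 F
Step 4: C = 215.32 fF

215.32


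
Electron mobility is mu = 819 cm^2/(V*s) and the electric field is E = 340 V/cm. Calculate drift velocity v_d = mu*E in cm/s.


Step 1: v_d = mu * E
Step 2: v_d = 819 * 340 = 278460
Step 3: v_d = 2.78e+05 cm/s

2.78e+05


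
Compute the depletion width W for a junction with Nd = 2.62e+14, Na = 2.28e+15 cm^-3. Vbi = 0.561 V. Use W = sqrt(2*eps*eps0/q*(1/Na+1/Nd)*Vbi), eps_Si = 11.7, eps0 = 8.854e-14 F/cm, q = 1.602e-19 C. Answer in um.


Step 1: 1/Na + 1/Nd = 1/2.28e+15 + 1/2.62e+14 = 4.25539e-15
Step 2: 2*eps*eps0/q = 2*11.7*8.854e-14/1.602e-19 = 1.293281e+07
Step 3: W^2 = 1.293281e+07 * 4.25539e-15 * 0.561 = 3.08742e-08
Step 4: W = sqrt(3.08742e-08) = 1.757e-04 cm = 1.757 um

1.757


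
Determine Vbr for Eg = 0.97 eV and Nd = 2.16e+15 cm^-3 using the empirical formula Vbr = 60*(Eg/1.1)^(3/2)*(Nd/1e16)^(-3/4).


Step 1: Eg/1.1 = 0.97/1.1 = 0.881818
Step 2: (Eg/1.1)^1.5 = 0.881818^1.5 = 0.828073
Step 3: (Nd/1e16)^(-0.75) = (0.216)^(-0.75) = 3.156165
Step 4: Vbr = 60 * 0.828073 * 3.156165 = 156.8 V

156.8


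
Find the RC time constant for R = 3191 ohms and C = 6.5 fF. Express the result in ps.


Step 1: tau = R * C
Step 2: tau = 3191 * 6.5 fF = 3191 * 6.5e-15 F
Step 3: tau = 2.07415e-11 s = 20.7415 ps

20.7415


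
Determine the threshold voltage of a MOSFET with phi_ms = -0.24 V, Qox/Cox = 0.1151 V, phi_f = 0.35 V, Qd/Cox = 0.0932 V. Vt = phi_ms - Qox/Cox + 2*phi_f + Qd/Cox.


Step 1: Vt = phi_ms - Qox/Cox + 2*phi_f + Qd/Cox
Step 2: Vt = -0.24 - 0.1151 + 2*0.35 + 0.0932
Step 3: Vt = -0.24 - 0.1151 + 0.7 + 0.0932
Step 4: Vt = 0.4381 V

0.4381


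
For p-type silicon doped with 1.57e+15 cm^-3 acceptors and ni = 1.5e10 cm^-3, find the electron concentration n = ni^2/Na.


Step 1: Majority hole concentration p ≈ Na = 1.57e+15 cm^-3
Step 2: n = ni^2 / Na = (1.5e10)^2 / 1.57e+15
Step 3: n = 1.43e+05 cm^-3

1.43e+05


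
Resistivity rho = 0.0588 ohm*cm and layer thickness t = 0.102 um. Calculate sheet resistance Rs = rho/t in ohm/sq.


Step 1: Convert thickness to cm: t = 0.102 um = 1.0200e-05 cm
Step 2: Rs = rho / t = 0.0588 / 1.0200e-05
Step 3: Rs = 5764.7 ohm/sq

5764.7


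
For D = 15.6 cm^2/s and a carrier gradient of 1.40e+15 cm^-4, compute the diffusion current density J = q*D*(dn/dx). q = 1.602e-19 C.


Step 1: J = q * D * (dn/dx)
Step 2: J = 1.602e-19 * 15.6 * 1.40e+15
Step 3: J = 3.50e-03 A/cm^2

3.50e-03


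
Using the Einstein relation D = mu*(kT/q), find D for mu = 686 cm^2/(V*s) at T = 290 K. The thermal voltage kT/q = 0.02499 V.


Step 1: D = mu * (kT/q)
Step 2: D = 686 * 0.02499
Step 3: D = 17.14 cm^2/s

17.14


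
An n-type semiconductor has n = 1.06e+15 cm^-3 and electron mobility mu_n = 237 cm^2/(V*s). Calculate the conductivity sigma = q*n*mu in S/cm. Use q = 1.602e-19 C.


Step 1: sigma = q * n * mu
Step 2: sigma = 1.602e-19 * 1.06e+15 * 237
Step 3: sigma = 4.025e-02 S/cm

4.025e-02


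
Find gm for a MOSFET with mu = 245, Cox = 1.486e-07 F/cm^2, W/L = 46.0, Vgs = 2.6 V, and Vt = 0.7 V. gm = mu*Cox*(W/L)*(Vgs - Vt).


Step 1: Vov = Vgs - Vt = 2.6 - 0.7 = 1.9 V
Step 2: gm = mu * Cox * (W/L) * Vov
Step 3: gm = 245 * 1.486e-07 * 46.0 * 1.9 = 3.18e-03 S

3.18e-03


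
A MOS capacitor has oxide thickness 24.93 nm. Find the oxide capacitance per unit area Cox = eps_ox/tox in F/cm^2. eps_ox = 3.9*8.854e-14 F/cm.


Step 1: eps_ox = 3.9 * 8.854e-14 = 3.45306e-13 F/cm
Step 2: tox in cm = 24.93 nm * 1e-7 = 2.4930e-06 cm
Step 3: Cox = 3.45306e-13 / 2.4930e-06 = 1.39e-07 F/cm^2

1.39e-07


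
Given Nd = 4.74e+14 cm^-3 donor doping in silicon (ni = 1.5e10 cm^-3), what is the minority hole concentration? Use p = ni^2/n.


Step 1: Since Nd >> ni, n ≈ Nd = 4.74e+14 cm^-3
Step 2: p = ni^2 / n = (1.5e10)^2 / 4.74e+14
Step 3: p = 2.25e20 / 4.74e+14 = 4.75e+05 cm^-3

4.75e+05


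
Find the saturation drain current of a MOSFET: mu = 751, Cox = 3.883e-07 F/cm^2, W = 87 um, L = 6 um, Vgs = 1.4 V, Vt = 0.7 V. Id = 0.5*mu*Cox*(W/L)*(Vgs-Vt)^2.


Step 1: Overdrive voltage Vov = Vgs - Vt = 1.4 - 0.7 = 0.7 V
Step 2: W/L = 87/6 = 14.5
Step 3: Id = 0.5 * 751 * 3.883e-07 * 14.5 * 0.7^2
Step 4: Id = 1.04e-03 A

1.04e-03


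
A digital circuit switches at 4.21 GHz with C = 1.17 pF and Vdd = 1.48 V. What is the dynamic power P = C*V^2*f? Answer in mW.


Step 1: V^2 = 1.48^2 = 2.1904 V^2
Step 2: P = C*V^2*f = 1.17e-12 F * 2.1904 * 4.21e9 Hz
Step 3: P = 1.078925328e-02 W
Step 4: P = 10.789 mW

10.789


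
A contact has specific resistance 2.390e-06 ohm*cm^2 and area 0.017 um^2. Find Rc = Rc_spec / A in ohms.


Step 1: Convert area to cm^2: 0.017 um^2 = 1.7000e-10 cm^2
Step 2: Rc = Rc_spec / A = 2.390e-06 / 1.7000e-10
Step 3: Rc = 1.41e+04 ohms

1.41e+04


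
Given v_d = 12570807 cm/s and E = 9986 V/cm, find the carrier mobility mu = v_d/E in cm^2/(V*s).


Step 1: mu = v_d / E
Step 2: mu = 12570807 / 9986
Step 3: mu = 1258.84 cm^2/(V*s)

1258.84


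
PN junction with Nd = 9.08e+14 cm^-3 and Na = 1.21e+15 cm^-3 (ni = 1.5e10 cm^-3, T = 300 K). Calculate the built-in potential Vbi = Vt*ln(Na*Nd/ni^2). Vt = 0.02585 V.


Step 1: Compute Na*Nd/ni^2 = 1.21e+15 * 9.08e+14 / (1.5e10)^2 = 4.8830e+09
Step 2: ln(4.8830e+09) = 22.3090
Step 3: Vbi = 0.02585 * 22.3090 = 0.577 V

0.577


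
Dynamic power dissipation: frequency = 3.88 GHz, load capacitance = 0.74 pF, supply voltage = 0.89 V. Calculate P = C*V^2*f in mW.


Step 1: V^2 = 0.89^2 = 0.7921 V^2
Step 2: P = C*V^2*f = 0.74e-12 F * 0.7921 * 3.88e9 Hz
Step 3: P = 2.27427752e-03 W
Step 4: P = 2.274 mW

2.274


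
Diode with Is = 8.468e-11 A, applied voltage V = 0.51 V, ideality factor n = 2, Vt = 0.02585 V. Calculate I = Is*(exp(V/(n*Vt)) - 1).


Step 1: V/(n*Vt) = 0.51/(2*0.02585) = 9.8646
Step 2: exp(9.8646) = 1.9237e+04
Step 3: I = 8.468e-11 * (1.9237e+04 - 1) = 1.63e-06 A

1.63e-06


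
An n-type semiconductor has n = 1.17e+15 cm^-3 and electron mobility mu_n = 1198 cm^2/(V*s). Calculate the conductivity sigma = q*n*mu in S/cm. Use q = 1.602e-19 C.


Step 1: sigma = q * n * mu
Step 2: sigma = 1.602e-19 * 1.17e+15 * 1198
Step 3: sigma = 2.245e-01 S/cm

2.245e-01


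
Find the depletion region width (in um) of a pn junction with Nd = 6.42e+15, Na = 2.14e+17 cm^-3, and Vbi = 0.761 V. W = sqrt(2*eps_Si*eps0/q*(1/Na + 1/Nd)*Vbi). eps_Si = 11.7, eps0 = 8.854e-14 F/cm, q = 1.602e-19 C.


Step 1: 1/Na + 1/Nd = 1/2.14e+17 + 1/6.42e+15 = 1.60436e-16
Step 2: 2*eps*eps0/q = 2*11.7*8.854e-14/1.602e-19 = 1.293281e+07
Step 3: W^2 = 1.293281e+07 * 1.60436e-16 * 0.761 = 1.57899e-09
Step 4: W = sqrt(1.57899e-09) = 3.974e-05 cm = 0.3974 um

0.3974


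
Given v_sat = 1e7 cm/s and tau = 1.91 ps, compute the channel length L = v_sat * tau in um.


Step 1: tau in seconds = 1.91 ps * 1e-12 = 1.9100e-12 s
Step 2: L = v_sat * tau = 1e7 * 1.9100e-12 = 1.9100e-05 cm
Step 3: L in um = 1.9100e-05 * 1e4 = 0.191 um

0.191


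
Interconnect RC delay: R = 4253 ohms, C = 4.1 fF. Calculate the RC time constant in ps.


Step 1: tau = R * C
Step 2: tau = 4253 * 4.1 fF = 4253 * 4.1e-15 F
Step 3: tau = 1.74373e-11 s = 17.4373 ps

17.4373


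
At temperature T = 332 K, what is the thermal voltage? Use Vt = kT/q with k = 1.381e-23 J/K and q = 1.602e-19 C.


Step 1: kT = 1.381e-23 * 332 = 4.58492e-21 J
Step 2: Vt = kT/q = 4.58492e-21 / 1.602e-19
Step 3: Vt = 0.02862 V

0.02862


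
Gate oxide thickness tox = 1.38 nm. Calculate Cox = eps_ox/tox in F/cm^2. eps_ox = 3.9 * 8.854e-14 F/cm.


Step 1: eps_ox = 3.9 * 8.854e-14 = 3.45306e-13 F/cm
Step 2: tox in cm = 1.38 nm * 1e-7 = 1.3800e-07 cm
Step 3: Cox = 3.45306e-13 / 1.3800e-07 = 2.50e-06 F/cm^2

2.50e-06


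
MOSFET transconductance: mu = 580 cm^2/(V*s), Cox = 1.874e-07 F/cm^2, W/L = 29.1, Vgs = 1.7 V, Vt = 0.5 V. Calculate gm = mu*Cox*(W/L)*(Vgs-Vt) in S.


Step 1: Vov = Vgs - Vt = 1.7 - 0.5 = 1.2 V
Step 2: gm = mu * Cox * (W/L) * Vov
Step 3: gm = 580 * 1.874e-07 * 29.1 * 1.2 = 3.80e-03 S

3.80e-03


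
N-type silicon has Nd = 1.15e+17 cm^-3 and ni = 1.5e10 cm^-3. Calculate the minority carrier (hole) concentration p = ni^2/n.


Step 1: Since Nd >> ni, n ≈ Nd = 1.15e+17 cm^-3
Step 2: p = ni^2 / n = (1.5e10)^2 / 1.15e+17
Step 3: p = 2.25e20 / 1.15e+17 = 1.96e+03 cm^-3

1.96e+03


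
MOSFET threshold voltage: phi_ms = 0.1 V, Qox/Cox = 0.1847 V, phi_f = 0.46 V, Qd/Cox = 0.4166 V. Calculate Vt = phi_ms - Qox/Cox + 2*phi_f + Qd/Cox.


Step 1: Vt = phi_ms - Qox/Cox + 2*phi_f + Qd/Cox
Step 2: Vt = 0.1 - 0.1847 + 2*0.46 + 0.4166
Step 3: Vt = 0.1 - 0.1847 + 0.92 + 0.4166
Step 4: Vt = 1.2519 V

1.2519


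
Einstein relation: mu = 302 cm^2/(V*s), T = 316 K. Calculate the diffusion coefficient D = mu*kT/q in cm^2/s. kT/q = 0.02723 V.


Step 1: D = mu * (kT/q)
Step 2: D = 302 * 0.02723
Step 3: D = 8.22 cm^2/s

8.22


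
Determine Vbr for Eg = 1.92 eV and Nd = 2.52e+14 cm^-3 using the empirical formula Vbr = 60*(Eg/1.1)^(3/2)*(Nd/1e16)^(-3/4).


Step 1: Eg/1.1 = 1.92/1.1 = 1.745455
Step 2: (Eg/1.1)^1.5 = 1.745455^1.5 = 2.306020
Step 3: (Nd/1e16)^(-0.75) = (0.0252)^(-0.75) = 15.810645
Step 4: Vbr = 60 * 2.306020 * 15.810645 = 2187.6 V

2187.6


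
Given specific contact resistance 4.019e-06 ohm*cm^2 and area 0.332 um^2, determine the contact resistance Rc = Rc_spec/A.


Step 1: Convert area to cm^2: 0.332 um^2 = 3.3200e-09 cm^2
Step 2: Rc = Rc_spec / A = 4.019e-06 / 3.3200e-09
Step 3: Rc = 1.21e+03 ohms

1.21e+03


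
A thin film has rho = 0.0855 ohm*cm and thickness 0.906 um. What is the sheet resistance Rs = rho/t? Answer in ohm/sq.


Step 1: Convert thickness to cm: t = 0.906 um = 9.0600e-05 cm
Step 2: Rs = rho / t = 0.0855 / 9.0600e-05
Step 3: Rs = 943.7 ohm/sq

943.7


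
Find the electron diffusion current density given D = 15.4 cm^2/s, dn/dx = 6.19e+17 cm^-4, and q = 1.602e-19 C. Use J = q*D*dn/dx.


Step 1: J = q * D * (dn/dx)
Step 2: J = 1.602e-19 * 15.4 * 6.19e+17
Step 3: J = 1.53e+00 A/cm^2

1.53e+00


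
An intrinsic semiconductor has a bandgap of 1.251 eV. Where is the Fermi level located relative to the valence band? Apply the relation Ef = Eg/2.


Step 1: For an intrinsic semiconductor, the Fermi level sits at midgap.
Step 2: Ef = Eg / 2 = 1.251 / 2 = 0.6255 eV

0.6255


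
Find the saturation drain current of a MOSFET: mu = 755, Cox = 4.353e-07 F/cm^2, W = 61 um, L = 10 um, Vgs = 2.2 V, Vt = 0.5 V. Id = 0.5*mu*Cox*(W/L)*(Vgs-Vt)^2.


Step 1: Overdrive voltage Vov = Vgs - Vt = 2.2 - 0.5 = 1.7 V
Step 2: W/L = 61/10 = 6.1
Step 3: Id = 0.5 * 755 * 4.353e-07 * 6.1 * 1.7^2
Step 4: Id = 2.90e-03 A

2.90e-03


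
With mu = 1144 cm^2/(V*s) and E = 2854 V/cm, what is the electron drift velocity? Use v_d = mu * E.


Step 1: v_d = mu * E
Step 2: v_d = 1144 * 2854 = 3264976
Step 3: v_d = 3.26e+06 cm/s

3.26e+06


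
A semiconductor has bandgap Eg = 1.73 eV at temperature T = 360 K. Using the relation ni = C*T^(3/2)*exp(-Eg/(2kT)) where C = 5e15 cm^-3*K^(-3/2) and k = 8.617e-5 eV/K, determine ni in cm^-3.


Step 1: Compute kT = 8.617e-5 * 360 = 0.0310212 eV
Step 2: Exponent = -Eg/(2kT) = -1.73/(2*0.0310212) = -27.88416
Step 3: T^(3/2) = 360^1.5 = 6830.52
Step 4: ni = 5e15 * 6830.52 * exp(-27.88416) = 2.65e+07 cm^-3

2.65e+07


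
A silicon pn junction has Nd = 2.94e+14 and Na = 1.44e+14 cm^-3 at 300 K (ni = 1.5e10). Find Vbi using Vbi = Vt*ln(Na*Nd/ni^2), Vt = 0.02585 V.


Step 1: Compute Na*Nd/ni^2 = 1.44e+14 * 2.94e+14 / (1.5e10)^2 = 1.8816e+08
Step 2: ln(1.8816e+08) = 19.0528
Step 3: Vbi = 0.02585 * 19.0528 = 0.493 V

0.493


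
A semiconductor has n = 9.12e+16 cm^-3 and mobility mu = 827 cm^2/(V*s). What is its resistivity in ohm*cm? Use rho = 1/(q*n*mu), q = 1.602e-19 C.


Step 1: sigma = q * n * mu = 1.602e-19 * 9.12e+16 * 827 = 1.20827e+01 S/cm
Step 2: rho = 1 / sigma = 1 / 1.20827e+01 = 0.08276 ohm*cm

0.08276


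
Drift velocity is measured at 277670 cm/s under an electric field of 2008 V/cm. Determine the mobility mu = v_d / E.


Step 1: mu = v_d / E
Step 2: mu = 277670 / 2008
Step 3: mu = 138.28 cm^2/(V*s)

138.28


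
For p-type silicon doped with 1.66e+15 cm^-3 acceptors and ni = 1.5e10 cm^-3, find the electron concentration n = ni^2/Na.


Step 1: Majority hole concentration p ≈ Na = 1.66e+15 cm^-3
Step 2: n = ni^2 / Na = (1.5e10)^2 / 1.66e+15
Step 3: n = 1.36e+05 cm^-3

1.36e+05


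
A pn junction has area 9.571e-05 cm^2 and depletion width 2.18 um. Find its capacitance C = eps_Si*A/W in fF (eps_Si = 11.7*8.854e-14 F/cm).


Step 1: eps_Si = 11.7 * 8.854e-14 = 1.035918e-12 F/cm
Step 2: W in cm = 2.18 * 1e-4 = 2.18e-04 cm
Step 3: C = 1.035918e-12 * 9.571e-05 / 2.18e-04 = 4.548060e-13 F
Step 4: C = 454.81 fF

454.81


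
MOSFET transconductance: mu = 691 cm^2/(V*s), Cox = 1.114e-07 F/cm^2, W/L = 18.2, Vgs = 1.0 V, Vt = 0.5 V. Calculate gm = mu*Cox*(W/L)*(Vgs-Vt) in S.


Step 1: Vov = Vgs - Vt = 1.0 - 0.5 = 0.5 V
Step 2: gm = mu * Cox * (W/L) * Vov
Step 3: gm = 691 * 1.114e-07 * 18.2 * 0.5 = 7.00e-04 S

7.00e-04


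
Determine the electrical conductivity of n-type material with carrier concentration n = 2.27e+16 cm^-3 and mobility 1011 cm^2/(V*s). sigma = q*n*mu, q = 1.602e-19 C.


Step 1: sigma = q * n * mu
Step 2: sigma = 1.602e-19 * 2.27e+16 * 1011
Step 3: sigma = 3.677e+00 S/cm

3.677e+00


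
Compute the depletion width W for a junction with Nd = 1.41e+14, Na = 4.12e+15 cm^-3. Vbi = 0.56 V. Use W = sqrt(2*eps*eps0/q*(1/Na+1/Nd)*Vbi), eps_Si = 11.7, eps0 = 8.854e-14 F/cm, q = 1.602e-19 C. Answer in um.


Step 1: 1/Na + 1/Nd = 1/4.12e+15 + 1/1.41e+14 = 7.33492e-15
Step 2: 2*eps*eps0/q = 2*11.7*8.854e-14/1.602e-19 = 1.293281e+07
Step 3: W^2 = 1.293281e+07 * 7.33492e-15 * 0.56 = 5.31222e-08
Step 4: W = sqrt(5.31222e-08) = 2.305e-04 cm = 2.305 um

2.305


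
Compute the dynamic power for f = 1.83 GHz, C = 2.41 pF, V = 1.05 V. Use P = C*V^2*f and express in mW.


Step 1: V^2 = 1.05^2 = 1.1025 V^2
Step 2: P = C*V^2*f = 2.41e-12 F * 1.1025 * 1.83e9 Hz
Step 3: P = 4.86235575e-03 W
Step 4: P = 4.862 mW

4.862


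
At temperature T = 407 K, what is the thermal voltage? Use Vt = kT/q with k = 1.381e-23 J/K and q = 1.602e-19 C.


Step 1: kT = 1.381e-23 * 407 = 5.62067e-21 J
Step 2: Vt = kT/q = 5.62067e-21 / 1.602e-19
Step 3: Vt = 0.03509 V

0.03509


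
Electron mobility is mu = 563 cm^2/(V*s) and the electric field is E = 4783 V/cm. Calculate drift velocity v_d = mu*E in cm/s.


Step 1: v_d = mu * E
Step 2: v_d = 563 * 4783 = 2692829
Step 3: v_d = 2.69e+06 cm/s

2.69e+06


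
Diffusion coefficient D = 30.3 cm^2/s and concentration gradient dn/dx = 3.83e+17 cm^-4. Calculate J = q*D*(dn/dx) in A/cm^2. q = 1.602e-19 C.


Step 1: J = q * D * (dn/dx)
Step 2: J = 1.602e-19 * 30.3 * 3.83e+17
Step 3: J = 1.86e+00 A/cm^2

1.86e+00


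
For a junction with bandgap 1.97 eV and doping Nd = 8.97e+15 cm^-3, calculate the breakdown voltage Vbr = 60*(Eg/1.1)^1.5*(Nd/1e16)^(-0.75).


Step 1: Eg/1.1 = 1.97/1.1 = 1.790909
Step 2: (Eg/1.1)^1.5 = 1.790909^1.5 = 2.396681
Step 3: (Nd/1e16)^(-0.75) = (0.897)^(-0.75) = 1.084940
Step 4: Vbr = 60 * 2.396681 * 1.084940 = 156.0 V

156.0


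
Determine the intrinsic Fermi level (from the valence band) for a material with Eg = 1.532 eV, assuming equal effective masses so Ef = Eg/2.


Step 1: For an intrinsic semiconductor, the Fermi level sits at midgap.
Step 2: Ef = Eg / 2 = 1.532 / 2 = 0.766 eV

0.766


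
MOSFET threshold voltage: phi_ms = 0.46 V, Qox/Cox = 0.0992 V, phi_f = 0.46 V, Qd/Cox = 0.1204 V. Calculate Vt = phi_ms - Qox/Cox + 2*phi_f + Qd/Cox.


Step 1: Vt = phi_ms - Qox/Cox + 2*phi_f + Qd/Cox
Step 2: Vt = 0.46 - 0.0992 + 2*0.46 + 0.1204
Step 3: Vt = 0.46 - 0.0992 + 0.92 + 0.1204
Step 4: Vt = 1.4012 V

1.4012


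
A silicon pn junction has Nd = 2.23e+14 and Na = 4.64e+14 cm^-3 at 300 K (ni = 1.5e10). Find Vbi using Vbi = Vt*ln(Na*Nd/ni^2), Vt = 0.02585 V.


Step 1: Compute Na*Nd/ni^2 = 4.64e+14 * 2.23e+14 / (1.5e10)^2 = 4.5988e+08
Step 2: ln(4.5988e+08) = 19.9465
Step 3: Vbi = 0.02585 * 19.9465 = 0.516 V

0.516


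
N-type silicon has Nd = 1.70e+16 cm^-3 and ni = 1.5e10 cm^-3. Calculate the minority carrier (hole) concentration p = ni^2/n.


Step 1: Since Nd >> ni, n ≈ Nd = 1.70e+16 cm^-3
Step 2: p = ni^2 / n = (1.5e10)^2 / 1.70e+16
Step 3: p = 2.25e20 / 1.70e+16 = 1.32e+04 cm^-3

1.32e+04


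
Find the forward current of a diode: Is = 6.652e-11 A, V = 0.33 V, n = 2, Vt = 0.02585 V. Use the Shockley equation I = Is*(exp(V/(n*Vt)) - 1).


Step 1: V/(n*Vt) = 0.33/(2*0.02585) = 6.3830
Step 2: exp(6.3830) = 5.9170e+02
Step 3: I = 6.652e-11 * (5.9170e+02 - 1) = 3.93e-08 A

3.93e-08


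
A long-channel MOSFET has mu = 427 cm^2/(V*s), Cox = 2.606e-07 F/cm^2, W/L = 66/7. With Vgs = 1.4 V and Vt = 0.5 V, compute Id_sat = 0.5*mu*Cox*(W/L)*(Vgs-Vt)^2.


Step 1: Overdrive voltage Vov = Vgs - Vt = 1.4 - 0.5 = 0.9 V
Step 2: W/L = 66/7 = 9.42857
Step 3: Id = 0.5 * 427 * 2.606e-07 * 9.42857 * 0.9^2
Step 4: Id = 4.25e-04 A

4.25e-04


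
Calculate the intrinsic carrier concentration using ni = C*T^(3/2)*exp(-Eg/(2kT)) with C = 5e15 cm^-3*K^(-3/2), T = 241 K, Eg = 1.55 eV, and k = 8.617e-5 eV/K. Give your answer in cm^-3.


Step 1: Compute kT = 8.617e-5 * 241 = 0.02076697 eV
Step 2: Exponent = -Eg/(2kT) = -1.55/(2*0.02076697) = -37.31888
Step 3: T^(3/2) = 241^1.5 = 3741.33
Step 4: ni = 5e15 * 3741.33 * exp(-37.31888) = 1.16e+03 cm^-3

1.16e+03


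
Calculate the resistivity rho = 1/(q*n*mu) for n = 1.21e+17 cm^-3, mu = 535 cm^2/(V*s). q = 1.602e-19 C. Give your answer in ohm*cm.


Step 1: sigma = q * n * mu = 1.602e-19 * 1.21e+17 * 535 = 1.03705e+01 S/cm
Step 2: rho = 1 / sigma = 1 / 1.03705e+01 = 0.09643 ohm*cm

0.09643


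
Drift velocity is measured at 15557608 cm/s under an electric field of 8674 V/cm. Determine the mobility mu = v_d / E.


Step 1: mu = v_d / E
Step 2: mu = 15557608 / 8674
Step 3: mu = 1793.59 cm^2/(V*s)

1793.59


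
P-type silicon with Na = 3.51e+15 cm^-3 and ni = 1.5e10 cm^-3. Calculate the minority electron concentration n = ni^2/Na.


Step 1: Majority hole concentration p ≈ Na = 3.51e+15 cm^-3
Step 2: n = ni^2 / Na = (1.5e10)^2 / 3.51e+15
Step 3: n = 6.41e+04 cm^-3

6.41e+04


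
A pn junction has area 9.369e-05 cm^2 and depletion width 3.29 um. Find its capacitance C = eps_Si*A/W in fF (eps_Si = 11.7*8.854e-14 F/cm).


Step 1: eps_Si = 11.7 * 8.854e-14 = 1.035918e-12 F/cm
Step 2: W in cm = 3.29 * 1e-4 = 3.29e-04 cm
Step 3: C = 1.035918e-12 * 9.369e-05 / 3.29e-04 = 2.950005e-13 F
Step 4: C = 295.0 fF

295.0


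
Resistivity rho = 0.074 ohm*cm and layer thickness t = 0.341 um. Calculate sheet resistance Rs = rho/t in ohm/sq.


Step 1: Convert thickness to cm: t = 0.341 um = 3.4100e-05 cm
Step 2: Rs = rho / t = 0.074 / 3.4100e-05
Step 3: Rs = 2170.1 ohm/sq

2170.1


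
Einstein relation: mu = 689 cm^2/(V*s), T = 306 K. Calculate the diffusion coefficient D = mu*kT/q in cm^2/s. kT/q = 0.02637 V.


Step 1: D = mu * (kT/q)
Step 2: D = 689 * 0.02637
Step 3: D = 18.17 cm^2/s

18.17


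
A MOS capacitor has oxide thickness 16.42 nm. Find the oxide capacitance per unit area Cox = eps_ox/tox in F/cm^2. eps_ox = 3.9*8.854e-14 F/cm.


Step 1: eps_ox = 3.9 * 8.854e-14 = 3.45306e-13 F/cm
Step 2: tox in cm = 16.42 nm * 1e-7 = 1.6420e-06 cm
Step 3: Cox = 3.45306e-13 / 1.6420e-06 = 2.10e-07 F/cm^2

2.10e-07


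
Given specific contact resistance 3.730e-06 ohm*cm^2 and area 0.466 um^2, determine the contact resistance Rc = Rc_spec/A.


Step 1: Convert area to cm^2: 0.466 um^2 = 4.6600e-09 cm^2
Step 2: Rc = Rc_spec / A = 3.730e-06 / 4.6600e-09
Step 3: Rc = 8.00e+02 ohms

8.00e+02


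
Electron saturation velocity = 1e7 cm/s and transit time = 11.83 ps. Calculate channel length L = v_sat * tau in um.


Step 1: tau in seconds = 11.83 ps * 1e-12 = 1.1830e-11 s
Step 2: L = v_sat * tau = 1e7 * 1.1830e-11 = 1.1830e-04 cm
Step 3: L in um = 1.1830e-04 * 1e4 = 1.183 um

1.183


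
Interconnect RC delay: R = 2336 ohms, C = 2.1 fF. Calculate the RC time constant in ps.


Step 1: tau = R * C
Step 2: tau = 2336 * 2.1 fF = 2336 * 2.1e-15 F
Step 3: tau = 4.9056e-12 s = 4.9056 ps

4.9056


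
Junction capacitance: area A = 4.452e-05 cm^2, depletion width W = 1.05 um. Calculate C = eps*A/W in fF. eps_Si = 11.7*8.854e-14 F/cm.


Step 1: eps_Si = 11.7 * 8.854e-14 = 1.035918e-12 F/cm
Step 2: W in cm = 1.05 * 1e-4 = 1.05e-04 cm
Step 3: C = 1.035918e-12 * 4.452e-05 / 1.05e-04 = 4.392292e-13 F
Step 4: C = 439.23 fF

439.23


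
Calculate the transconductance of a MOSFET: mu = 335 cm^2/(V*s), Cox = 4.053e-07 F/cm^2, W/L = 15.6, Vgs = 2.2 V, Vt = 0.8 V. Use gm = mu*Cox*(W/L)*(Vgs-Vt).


Step 1: Vov = Vgs - Vt = 2.2 - 0.8 = 1.4 V
Step 2: gm = mu * Cox * (W/L) * Vov
Step 3: gm = 335 * 4.053e-07 * 15.6 * 1.4 = 2.97e-03 S

2.97e-03


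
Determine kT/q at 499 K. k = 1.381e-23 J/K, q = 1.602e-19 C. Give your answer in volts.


Step 1: kT = 1.381e-23 * 499 = 6.89119e-21 J
Step 2: Vt = kT/q = 6.89119e-21 / 1.602e-19
Step 3: Vt = 0.04302 V

0.04302


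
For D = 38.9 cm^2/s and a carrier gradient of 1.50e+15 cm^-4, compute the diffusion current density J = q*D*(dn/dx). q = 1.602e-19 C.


Step 1: J = q * D * (dn/dx)
Step 2: J = 1.602e-19 * 38.9 * 1.50e+15
Step 3: J = 9.35e-03 A/cm^2

9.35e-03


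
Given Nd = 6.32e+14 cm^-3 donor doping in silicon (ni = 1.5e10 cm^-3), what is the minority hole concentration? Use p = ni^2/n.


Step 1: Since Nd >> ni, n ≈ Nd = 6.32e+14 cm^-3
Step 2: p = ni^2 / n = (1.5e10)^2 / 6.32e+14
Step 3: p = 2.25e20 / 6.32e+14 = 3.56e+05 cm^-3

3.56e+05


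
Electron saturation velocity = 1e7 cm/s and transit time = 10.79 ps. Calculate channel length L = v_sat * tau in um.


Step 1: tau in seconds = 10.79 ps * 1e-12 = 1.0790e-11 s
Step 2: L = v_sat * tau = 1e7 * 1.0790e-11 = 1.0790e-04 cm
Step 3: L in um = 1.0790e-04 * 1e4 = 1.079 um

1.079


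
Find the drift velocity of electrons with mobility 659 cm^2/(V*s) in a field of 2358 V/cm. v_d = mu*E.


Step 1: v_d = mu * E
Step 2: v_d = 659 * 2358 = 1553922
Step 3: v_d = 1.55e+06 cm/s

1.55e+06


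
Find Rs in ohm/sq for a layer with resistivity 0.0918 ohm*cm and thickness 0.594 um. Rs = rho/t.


Step 1: Convert thickness to cm: t = 0.594 um = 5.9400e-05 cm
Step 2: Rs = rho / t = 0.0918 / 5.9400e-05
Step 3: Rs = 1545.5 ohm/sq

1545.5


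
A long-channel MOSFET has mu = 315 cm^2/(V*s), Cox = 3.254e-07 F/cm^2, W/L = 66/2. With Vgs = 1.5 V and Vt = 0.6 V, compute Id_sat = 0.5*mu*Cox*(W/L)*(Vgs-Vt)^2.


Step 1: Overdrive voltage Vov = Vgs - Vt = 1.5 - 0.6 = 0.9 V
Step 2: W/L = 66/2 = 33
Step 3: Id = 0.5 * 315 * 3.254e-07 * 33 * 0.9^2
Step 4: Id = 1.37e-03 A

1.37e-03


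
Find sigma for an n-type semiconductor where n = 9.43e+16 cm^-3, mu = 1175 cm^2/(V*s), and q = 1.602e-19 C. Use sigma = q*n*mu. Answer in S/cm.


Step 1: sigma = q * n * mu
Step 2: sigma = 1.602e-19 * 9.43e+16 * 1175
Step 3: sigma = 1.775e+01 S/cm

1.775e+01


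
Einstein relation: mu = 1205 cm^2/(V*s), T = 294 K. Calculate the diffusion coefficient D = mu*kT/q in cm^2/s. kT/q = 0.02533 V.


Step 1: D = mu * (kT/q)
Step 2: D = 1205 * 0.02533
Step 3: D = 30.52 cm^2/s

30.52


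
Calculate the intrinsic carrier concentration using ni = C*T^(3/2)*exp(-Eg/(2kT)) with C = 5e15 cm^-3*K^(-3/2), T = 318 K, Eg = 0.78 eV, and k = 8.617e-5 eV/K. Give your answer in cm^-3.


Step 1: Compute kT = 8.617e-5 * 318 = 0.02740206 eV
Step 2: Exponent = -Eg/(2kT) = -0.78/(2*0.02740206) = -14.23251
Step 3: T^(3/2) = 318^1.5 = 5670.75
Step 4: ni = 5e15 * 5670.75 * exp(-14.23251) = 1.87e+13 cm^-3

1.87e+13


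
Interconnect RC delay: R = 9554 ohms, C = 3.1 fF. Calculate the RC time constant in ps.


Step 1: tau = R * C
Step 2: tau = 9554 * 3.1 fF = 9554 * 3.1e-15 F
Step 3: tau = 2.96174e-11 s = 29.6174 ps

29.6174


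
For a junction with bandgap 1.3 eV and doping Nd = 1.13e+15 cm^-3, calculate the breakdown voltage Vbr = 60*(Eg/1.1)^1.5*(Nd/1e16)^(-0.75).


Step 1: Eg/1.1 = 1.3/1.1 = 1.181818
Step 2: (Eg/1.1)^1.5 = 1.181818^1.5 = 1.284772
Step 3: (Nd/1e16)^(-0.75) = (0.113)^(-0.75) = 5.130872
Step 4: Vbr = 60 * 1.284772 * 5.130872 = 395.5 V

395.5


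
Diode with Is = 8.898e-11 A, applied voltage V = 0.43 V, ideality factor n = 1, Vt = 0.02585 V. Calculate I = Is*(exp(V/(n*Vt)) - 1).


Step 1: V/(n*Vt) = 0.43/(1*0.02585) = 16.6344
Step 2: exp(16.6344) = 1.6758e+07
Step 3: I = 8.898e-11 * (1.6758e+07 - 1) = 1.49e-03 A

1.49e-03


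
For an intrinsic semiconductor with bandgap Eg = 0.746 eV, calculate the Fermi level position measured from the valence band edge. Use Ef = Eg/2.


Step 1: For an intrinsic semiconductor, the Fermi level sits at midgap.
Step 2: Ef = Eg / 2 = 0.746 / 2 = 0.373 eV

0.373


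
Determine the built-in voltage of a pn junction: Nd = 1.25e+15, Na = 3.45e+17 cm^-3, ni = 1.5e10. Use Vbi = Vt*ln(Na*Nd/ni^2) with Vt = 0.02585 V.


Step 1: Compute Na*Nd/ni^2 = 3.45e+17 * 1.25e+15 / (1.5e10)^2 = 1.9167e+12
Step 2: ln(1.9167e+12) = 28.2816
Step 3: Vbi = 0.02585 * 28.2816 = 0.731 V

0.731


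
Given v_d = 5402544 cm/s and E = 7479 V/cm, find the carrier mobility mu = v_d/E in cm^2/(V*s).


Step 1: mu = v_d / E
Step 2: mu = 5402544 / 7479
Step 3: mu = 722.36 cm^2/(V*s)

722.36


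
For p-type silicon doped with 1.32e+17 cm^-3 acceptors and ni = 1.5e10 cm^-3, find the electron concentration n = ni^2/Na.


Step 1: Majority hole concentration p ≈ Na = 1.32e+17 cm^-3
Step 2: n = ni^2 / Na = (1.5e10)^2 / 1.32e+17
Step 3: n = 1.70e+03 cm^-3

1.70e+03


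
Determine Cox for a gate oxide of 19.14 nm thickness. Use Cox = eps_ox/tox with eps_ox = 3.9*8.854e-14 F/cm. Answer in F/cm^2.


Step 1: eps_ox = 3.9 * 8.854e-14 = 3.45306e-13 F/cm
Step 2: tox in cm = 19.14 nm * 1e-7 = 1.9140e-06 cm
Step 3: Cox = 3.45306e-13 / 1.9140e-06 = 1.80e-07 F/cm^2

1.80e-07


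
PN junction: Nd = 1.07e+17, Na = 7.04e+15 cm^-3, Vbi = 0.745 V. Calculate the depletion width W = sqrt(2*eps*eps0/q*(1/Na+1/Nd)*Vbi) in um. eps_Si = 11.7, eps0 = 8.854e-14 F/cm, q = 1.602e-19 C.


Step 1: 1/Na + 1/Nd = 1/7.04e+15 + 1/1.07e+17 = 1.51391e-16
Step 2: 2*eps*eps0/q = 2*11.7*8.854e-14/1.602e-19 = 1.293281e+07
Step 3: W^2 = 1.293281e+07 * 1.51391e-16 * 0.745 = 1.45864e-09
Step 4: W = sqrt(1.45864e-09) = 3.819e-05 cm = 0.3819 um

0.3819


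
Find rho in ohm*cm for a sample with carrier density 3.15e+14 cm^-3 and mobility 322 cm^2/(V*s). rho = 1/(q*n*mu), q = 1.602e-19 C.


Step 1: sigma = q * n * mu = 1.602e-19 * 3.15e+14 * 322 = 1.62491e-02 S/cm
Step 2: rho = 1 / sigma = 1 / 1.62491e-02 = 61.54 ohm*cm

61.54


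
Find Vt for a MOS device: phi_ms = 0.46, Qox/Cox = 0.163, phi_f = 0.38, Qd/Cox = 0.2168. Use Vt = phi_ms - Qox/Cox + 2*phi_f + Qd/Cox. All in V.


Step 1: Vt = phi_ms - Qox/Cox + 2*phi_f + Qd/Cox
Step 2: Vt = 0.46 - 0.163 + 2*0.38 + 0.2168
Step 3: Vt = 0.46 - 0.163 + 0.76 + 0.2168
Step 4: Vt = 1.2738 V

1.2738


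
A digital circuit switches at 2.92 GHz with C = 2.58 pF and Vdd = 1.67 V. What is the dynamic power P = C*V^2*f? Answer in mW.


Step 1: V^2 = 1.67^2 = 2.7889 V^2
Step 2: P = C*V^2*f = 2.58e-12 F * 2.7889 * 2.92e9 Hz
Step 3: P = 2.101045704e-02 W
Step 4: P = 21.01 mW

21.01


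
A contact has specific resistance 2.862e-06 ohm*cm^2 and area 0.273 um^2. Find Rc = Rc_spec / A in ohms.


Step 1: Convert area to cm^2: 0.273 um^2 = 2.7300e-09 cm^2
Step 2: Rc = Rc_spec / A = 2.862e-06 / 2.7300e-09
Step 3: Rc = 1.05e+03 ohms

1.05e+03


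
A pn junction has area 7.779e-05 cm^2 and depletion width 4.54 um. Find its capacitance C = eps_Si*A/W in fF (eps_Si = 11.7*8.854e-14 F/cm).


Step 1: eps_Si = 11.7 * 8.854e-14 = 1.035918e-12 F/cm
Step 2: W in cm = 4.54 * 1e-4 = 4.54e-04 cm
Step 3: C = 1.035918e-12 * 7.779e-05 / 4.54e-04 = 1.774979e-13 F
Step 4: C = 177.5 fF

177.5


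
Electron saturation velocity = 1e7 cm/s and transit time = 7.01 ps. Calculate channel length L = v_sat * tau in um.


Step 1: tau in seconds = 7.01 ps * 1e-12 = 7.0100e-12 s
Step 2: L = v_sat * tau = 1e7 * 7.0100e-12 = 7.0100e-05 cm
Step 3: L in um = 7.0100e-05 * 1e4 = 0.701 um

0.701


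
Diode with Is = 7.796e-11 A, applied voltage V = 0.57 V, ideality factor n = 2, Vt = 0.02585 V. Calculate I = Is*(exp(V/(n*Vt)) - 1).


Step 1: V/(n*Vt) = 0.57/(2*0.02585) = 11.0251
Step 2: exp(11.0251) = 6.1396e+04
Step 3: I = 7.796e-11 * (6.1396e+04 - 1) = 4.79e-06 A

4.79e-06


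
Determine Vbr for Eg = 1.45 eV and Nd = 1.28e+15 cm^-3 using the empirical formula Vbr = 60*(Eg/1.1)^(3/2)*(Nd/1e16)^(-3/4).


Step 1: Eg/1.1 = 1.45/1.1 = 1.318182
Step 2: (Eg/1.1)^1.5 = 1.318182^1.5 = 1.513433
Step 3: (Nd/1e16)^(-0.75) = (0.128)^(-0.75) = 4.672965
Step 4: Vbr = 60 * 1.513433 * 4.672965 = 424.3 V

424.3


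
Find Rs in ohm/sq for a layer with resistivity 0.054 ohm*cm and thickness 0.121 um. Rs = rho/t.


Step 1: Convert thickness to cm: t = 0.121 um = 1.2100e-05 cm
Step 2: Rs = rho / t = 0.054 / 1.2100e-05
Step 3: Rs = 4462.8 ohm/sq

4462.8


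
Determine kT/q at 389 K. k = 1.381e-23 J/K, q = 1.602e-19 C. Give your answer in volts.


Step 1: kT = 1.381e-23 * 389 = 5.37209e-21 J
Step 2: Vt = kT/q = 5.37209e-21 / 1.602e-19
Step 3: Vt = 0.03353 V

0.03353


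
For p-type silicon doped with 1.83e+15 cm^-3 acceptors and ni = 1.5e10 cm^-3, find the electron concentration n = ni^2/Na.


Step 1: Majority hole concentration p ≈ Na = 1.83e+15 cm^-3
Step 2: n = ni^2 / Na = (1.5e10)^2 / 1.83e+15
Step 3: n = 1.23e+05 cm^-3

1.23e+05


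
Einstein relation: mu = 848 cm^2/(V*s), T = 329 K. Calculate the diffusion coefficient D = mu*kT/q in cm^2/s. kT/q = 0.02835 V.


Step 1: D = mu * (kT/q)
Step 2: D = 848 * 0.02835
Step 3: D = 24.04 cm^2/s

24.04


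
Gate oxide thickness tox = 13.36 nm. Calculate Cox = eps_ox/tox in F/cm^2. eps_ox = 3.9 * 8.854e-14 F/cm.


Step 1: eps_ox = 3.9 * 8.854e-14 = 3.45306e-13 F/cm
Step 2: tox in cm = 13.36 nm * 1e-7 = 1.3360e-06 cm
Step 3: Cox = 3.45306e-13 / 1.3360e-06 = 2.58e-07 F/cm^2

2.58e-07


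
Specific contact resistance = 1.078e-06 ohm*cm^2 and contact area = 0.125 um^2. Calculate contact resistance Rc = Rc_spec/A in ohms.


Step 1: Convert area to cm^2: 0.125 um^2 = 1.2500e-09 cm^2
Step 2: Rc = Rc_spec / A = 1.078e-06 / 1.2500e-09
Step 3: Rc = 8.62e+02 ohms

8.62e+02


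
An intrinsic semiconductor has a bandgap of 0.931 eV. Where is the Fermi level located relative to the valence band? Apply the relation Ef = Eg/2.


Step 1: For an intrinsic semiconductor, the Fermi level sits at midgap.
Step 2: Ef = Eg / 2 = 0.931 / 2 = 0.4655 eV

0.4655


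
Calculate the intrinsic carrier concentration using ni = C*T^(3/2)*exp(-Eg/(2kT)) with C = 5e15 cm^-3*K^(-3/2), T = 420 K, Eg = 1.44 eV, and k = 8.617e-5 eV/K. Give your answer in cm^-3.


Step 1: Compute kT = 8.617e-5 * 420 = 0.0361914 eV
Step 2: Exponent = -Eg/(2kT) = -1.44/(2*0.0361914) = -19.89423
Step 3: T^(3/2) = 420^1.5 = 8607.44
Step 4: ni = 5e15 * 8607.44 * exp(-19.89423) = 9.86e+10 cm^-3

9.86e+10


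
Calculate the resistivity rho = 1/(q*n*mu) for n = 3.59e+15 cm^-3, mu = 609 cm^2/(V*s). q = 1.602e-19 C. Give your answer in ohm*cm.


Step 1: sigma = q * n * mu = 1.602e-19 * 3.59e+15 * 609 = 3.50247e-01 S/cm
Step 2: rho = 1 / sigma = 1 / 3.50247e-01 = 2.855 ohm*cm

2.855


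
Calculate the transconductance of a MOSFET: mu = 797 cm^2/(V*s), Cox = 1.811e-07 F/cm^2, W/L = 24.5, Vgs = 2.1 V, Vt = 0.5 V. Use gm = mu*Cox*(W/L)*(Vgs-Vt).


Step 1: Vov = Vgs - Vt = 2.1 - 0.5 = 1.6 V
Step 2: gm = mu * Cox * (W/L) * Vov
Step 3: gm = 797 * 1.811e-07 * 24.5 * 1.6 = 5.66e-03 S

5.66e-03


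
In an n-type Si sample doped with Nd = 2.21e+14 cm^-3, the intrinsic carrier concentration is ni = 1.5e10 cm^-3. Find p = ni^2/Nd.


Step 1: Since Nd >> ni, n ≈ Nd = 2.21e+14 cm^-3
Step 2: p = ni^2 / n = (1.5e10)^2 / 2.21e+14
Step 3: p = 2.25e20 / 2.21e+14 = 1.02e+06 cm^-3

1.02e+06


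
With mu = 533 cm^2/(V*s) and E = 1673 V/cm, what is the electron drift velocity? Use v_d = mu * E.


Step 1: v_d = mu * E
Step 2: v_d = 533 * 1673 = 891709
Step 3: v_d = 8.92e+05 cm/s

8.92e+05


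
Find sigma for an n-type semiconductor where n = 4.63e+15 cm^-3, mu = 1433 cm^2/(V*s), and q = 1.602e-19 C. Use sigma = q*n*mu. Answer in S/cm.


Step 1: sigma = q * n * mu
Step 2: sigma = 1.602e-19 * 4.63e+15 * 1433
Step 3: sigma = 1.063e+00 S/cm

1.063e+00


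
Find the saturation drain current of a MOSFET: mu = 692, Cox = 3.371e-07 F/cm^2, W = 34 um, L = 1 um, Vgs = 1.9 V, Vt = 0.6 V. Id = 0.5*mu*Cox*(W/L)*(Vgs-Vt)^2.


Step 1: Overdrive voltage Vov = Vgs - Vt = 1.9 - 0.6 = 1.3 V
Step 2: W/L = 34/1 = 34
Step 3: Id = 0.5 * 692 * 3.371e-07 * 34 * 1.3^2
Step 4: Id = 6.70e-03 A

6.70e-03


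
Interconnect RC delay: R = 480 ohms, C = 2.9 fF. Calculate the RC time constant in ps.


Step 1: tau = R * C
Step 2: tau = 480 * 2.9 fF = 480 * 2.9e-15 F
Step 3: tau = 1.392e-12 s = 1.392 ps

1.392


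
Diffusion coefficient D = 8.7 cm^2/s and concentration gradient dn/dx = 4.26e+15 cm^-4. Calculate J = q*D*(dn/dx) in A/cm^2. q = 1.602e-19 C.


Step 1: J = q * D * (dn/dx)
Step 2: J = 1.602e-19 * 8.7 * 4.26e+15
Step 3: J = 5.94e-03 A/cm^2

5.94e-03


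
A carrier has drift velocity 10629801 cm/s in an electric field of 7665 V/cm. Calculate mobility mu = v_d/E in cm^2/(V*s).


Step 1: mu = v_d / E
Step 2: mu = 10629801 / 7665
Step 3: mu = 1386.8 cm^2/(V*s)

1386.8


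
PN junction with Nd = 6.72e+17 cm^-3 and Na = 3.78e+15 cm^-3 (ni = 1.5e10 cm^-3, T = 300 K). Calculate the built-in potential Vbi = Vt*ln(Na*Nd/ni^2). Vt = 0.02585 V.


Step 1: Compute Na*Nd/ni^2 = 3.78e+15 * 6.72e+17 / (1.5e10)^2 = 1.1290e+13
Step 2: ln(1.1290e+13) = 30.0549
Step 3: Vbi = 0.02585 * 30.0549 = 0.777 V

0.777


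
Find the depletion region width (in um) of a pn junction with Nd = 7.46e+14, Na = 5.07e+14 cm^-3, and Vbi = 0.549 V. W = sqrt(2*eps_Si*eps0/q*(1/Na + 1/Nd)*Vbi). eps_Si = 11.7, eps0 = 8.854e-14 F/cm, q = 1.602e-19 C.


Step 1: 1/Na + 1/Nd = 1/5.07e+14 + 1/7.46e+14 = 3.31287e-15
Step 2: 2*eps*eps0/q = 2*11.7*8.854e-14/1.602e-19 = 1.293281e+07
Step 3: W^2 = 1.293281e+07 * 3.31287e-15 * 0.549 = 2.35218e-08
Step 4: W = sqrt(2.35218e-08) = 1.534e-04 cm = 1.534 um

1.534


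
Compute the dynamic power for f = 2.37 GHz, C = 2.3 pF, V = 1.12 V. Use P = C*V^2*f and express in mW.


Step 1: V^2 = 1.12^2 = 1.2544 V^2
Step 2: P = C*V^2*f = 2.3e-12 F * 1.2544 * 2.37e9 Hz
Step 3: P = 6.8377344e-03 W
Step 4: P = 6.838 mW

6.838


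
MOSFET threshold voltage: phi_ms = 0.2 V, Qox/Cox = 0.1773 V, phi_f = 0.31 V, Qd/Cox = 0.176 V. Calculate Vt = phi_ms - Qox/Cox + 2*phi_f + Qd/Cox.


Step 1: Vt = phi_ms - Qox/Cox + 2*phi_f + Qd/Cox
Step 2: Vt = 0.2 - 0.1773 + 2*0.31 + 0.176
Step 3: Vt = 0.2 - 0.1773 + 0.62 + 0.176
Step 4: Vt = 0.8187 V

0.8187


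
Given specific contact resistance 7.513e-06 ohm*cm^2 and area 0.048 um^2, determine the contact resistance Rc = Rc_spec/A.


Step 1: Convert area to cm^2: 0.048 um^2 = 4.8000e-10 cm^2
Step 2: Rc = Rc_spec / A = 7.513e-06 / 4.8000e-10
Step 3: Rc = 1.57e+04 ohms

1.57e+04


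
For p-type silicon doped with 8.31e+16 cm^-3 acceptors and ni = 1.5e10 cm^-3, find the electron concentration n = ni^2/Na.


Step 1: Majority hole concentration p ≈ Na = 8.31e+16 cm^-3
Step 2: n = ni^2 / Na = (1.5e10)^2 / 8.31e+16
Step 3: n = 2.71e+03 cm^-3

2.71e+03


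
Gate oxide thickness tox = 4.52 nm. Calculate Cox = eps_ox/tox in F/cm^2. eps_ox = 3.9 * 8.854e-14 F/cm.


Step 1: eps_ox = 3.9 * 8.854e-14 = 3.45306e-13 F/cm
Step 2: tox in cm = 4.52 nm * 1e-7 = 4.5200e-07 cm
Step 3: Cox = 3.45306e-13 / 4.5200e-07 = 7.64e-07 F/cm^2

7.64e-07


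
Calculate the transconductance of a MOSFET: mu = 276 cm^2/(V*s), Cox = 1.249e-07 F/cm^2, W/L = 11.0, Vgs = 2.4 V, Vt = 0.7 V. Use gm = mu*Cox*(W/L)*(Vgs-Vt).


Step 1: Vov = Vgs - Vt = 2.4 - 0.7 = 1.7 V
Step 2: gm = mu * Cox * (W/L) * Vov
Step 3: gm = 276 * 1.249e-07 * 11.0 * 1.7 = 6.45e-04 S

6.45e-04


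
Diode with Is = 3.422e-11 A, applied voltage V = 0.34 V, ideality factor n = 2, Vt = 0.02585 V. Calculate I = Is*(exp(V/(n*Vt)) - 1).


Step 1: V/(n*Vt) = 0.34/(2*0.02585) = 6.5764
Step 2: exp(6.5764) = 7.1795e+02
Step 3: I = 3.422e-11 * (7.1795e+02 - 1) = 2.45e-08 A

2.45e-08


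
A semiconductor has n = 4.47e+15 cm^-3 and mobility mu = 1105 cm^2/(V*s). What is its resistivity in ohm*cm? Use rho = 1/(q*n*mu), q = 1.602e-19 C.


Step 1: sigma = q * n * mu = 1.602e-19 * 4.47e+15 * 1105 = 7.91284e-01 S/cm
Step 2: rho = 1 / sigma = 1 / 7.91284e-01 = 1.264 ohm*cm

1.264


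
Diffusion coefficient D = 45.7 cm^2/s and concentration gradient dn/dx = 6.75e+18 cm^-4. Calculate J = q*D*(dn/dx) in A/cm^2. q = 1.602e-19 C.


Step 1: J = q * D * (dn/dx)
Step 2: J = 1.602e-19 * 45.7 * 6.75e+18
Step 3: J = 4.94e+01 A/cm^2

4.94e+01


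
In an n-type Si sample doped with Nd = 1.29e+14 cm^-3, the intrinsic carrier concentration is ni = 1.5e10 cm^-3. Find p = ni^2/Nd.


Step 1: Since Nd >> ni, n ≈ Nd = 1.29e+14 cm^-3
Step 2: p = ni^2 / n = (1.5e10)^2 / 1.29e+14
Step 3: p = 2.25e20 / 1.29e+14 = 1.74e+06 cm^-3

1.74e+06


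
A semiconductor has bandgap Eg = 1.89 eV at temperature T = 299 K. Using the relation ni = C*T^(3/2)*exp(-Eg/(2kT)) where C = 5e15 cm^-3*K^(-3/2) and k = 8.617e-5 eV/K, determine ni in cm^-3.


Step 1: Compute kT = 8.617e-5 * 299 = 0.02576483 eV
Step 2: Exponent = -Eg/(2kT) = -1.89/(2*0.02576483) = -36.67791
Step 3: T^(3/2) = 299^1.5 = 5170.19
Step 4: ni = 5e15 * 5170.19 * exp(-36.67791) = 3.04e+03 cm^-3

3.04e+03


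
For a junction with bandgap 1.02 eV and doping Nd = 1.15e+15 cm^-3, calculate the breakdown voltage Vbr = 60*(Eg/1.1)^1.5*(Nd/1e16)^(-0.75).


Step 1: Eg/1.1 = 1.02/1.1 = 0.927273
Step 2: (Eg/1.1)^1.5 = 0.927273^1.5 = 0.892918
Step 3: (Nd/1e16)^(-0.75) = (0.115)^(-0.75) = 5.063801
Step 4: Vbr = 60 * 0.892918 * 5.063801 = 271.3 V

271.3
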